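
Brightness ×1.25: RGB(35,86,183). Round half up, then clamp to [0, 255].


Multiply each channel by 1.25, round half up, clamp to [0, 255]
R: 35×1.25 = 43.75 → round → 44
G: 86×1.25 = 107.5 → round → 108
B: 183×1.25 = 228.75 → round → 229
= RGB(44, 108, 229)


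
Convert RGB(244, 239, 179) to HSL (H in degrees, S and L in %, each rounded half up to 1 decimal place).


Normalize: R'=244/255≈0.9569, G'=239/255≈0.9373, B'=179/255≈0.7020
Max=244/255, Min=179/255, Δ=Max-Min=65/255
L = (Max+Min)/2 = (244+179)/510 = 423/510 = 0.82941… → L = 82.9%
L > 0.5 → S = Δ/(2-Max-Min) = 65/(510-244-179) = 65/87 = 0.74712… → S = 74.7%
(the 1/255 factors cancel in S and H, so raw channel differences can be used)
Max is R' → H = 60 × (((G-B)/Δ) mod 6) = 60 × (((239-179)/65) mod 6)
  60/65 = 0.9230…
  H = 60 × 0.9230… = 55.384…° → H = 55.4°
= HSL(55.4°, 74.7%, 82.9%)


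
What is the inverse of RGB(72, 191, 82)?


Invert: (255-R, 255-G, 255-B)
R: 255-72 = 183
G: 255-191 = 64
B: 255-82 = 173
= RGB(183, 64, 173)


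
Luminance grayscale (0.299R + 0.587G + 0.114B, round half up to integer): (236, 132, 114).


Gray = 0.299×R + 0.587×G + 0.114×B
Gray = 0.299×236 + 0.587×132 + 0.114×114
Gray = 70.564 + 77.484 + 12.996
Gray = 161.044 → round half up → 161
Gray = 161


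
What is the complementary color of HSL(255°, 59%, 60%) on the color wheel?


Complement = opposite side of color wheel = hue + 180°
H' = (255 + 180) mod 360 = 75°
S and L unchanged.
= HSL(75°, 59%, 60%)


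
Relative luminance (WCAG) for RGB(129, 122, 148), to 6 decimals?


Linearize each channel (sRGB transfer function): c = v/255; c_lin = c/12.92 if c ≤ 0.04045, else ((c+0.055)/1.055)^2.4
  R: 129/255 ≈ 0.505882 > 0.04045 → ((0.505882+0.055)/1.055)^2.4 ≈ 0.219526
  G: 122/255 ≈ 0.478431 > 0.04045 → ((0.478431+0.055)/1.055)^2.4 ≈ 0.194618
  B: 148/255 ≈ 0.580392 > 0.04045 → ((0.580392+0.055)/1.055)^2.4 ≈ 0.296138
R_lin = 0.219526, G_lin = 0.194618, B_lin = 0.296138
L = 0.2126×R + 0.7152×G + 0.0722×B
L = 0.2126×0.219526 + 0.7152×0.194618 + 0.0722×0.296138
L ≈ 0.207243


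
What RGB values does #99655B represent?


99 → 153 (R)
65 → 101 (G)
5B → 91 (B)
= RGB(153, 101, 91)


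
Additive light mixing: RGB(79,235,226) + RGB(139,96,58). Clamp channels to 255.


Additive: each channel = min(255, C₁+C₂)
R: 79+139 = 218 → 218
G: 235+96 = 331 → 255
B: 226+58 = 284 → 255
= RGB(218, 255, 255)


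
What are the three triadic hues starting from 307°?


Triadic: equally spaced at 120° intervals
H1 = 307°
H2 = (307 + 120) mod 360 = 67°
H3 = (307 + 240) mod 360 = 187°
Triadic = 307°, 67°, 187°


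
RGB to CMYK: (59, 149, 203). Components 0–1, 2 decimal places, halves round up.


R'=59/255≈0.2314, G'=149/255≈0.5843, B'=203/255≈0.7961
K = 1 - max(R',G',B') = 1 - 203/255 = 52/255 = 0.20392… → 0.20
(1-R'-K)/(1-K) simplifies to (max-R)/max with max = 203:
C = (203-59)/203 = 144/203 = 0.70935… → 0.71
M = (203-149)/203 = 54/203 = 0.26600… → 0.27
Y = (203-203)/203 = 0/203 = 0 → 0.00
= CMYK(0.71, 0.27, 0.00, 0.20)


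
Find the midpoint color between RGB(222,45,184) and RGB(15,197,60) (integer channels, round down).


Midpoint: each channel = ⌊(C₁+C₂)/2⌋
R: ⌊(222+15)/2⌋ = 118
G: ⌊(45+197)/2⌋ = 121
B: ⌊(184+60)/2⌋ = 122
= RGB(118, 121, 122)


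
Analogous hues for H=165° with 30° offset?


Base hue: 165°
Left analog: (165 - 30) mod 360 = 135°
Right analog: (165 + 30) mod 360 = 195°
Analogous hues = 135° and 195°


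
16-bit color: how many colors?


Colors = 2^bits = 2^16
= 65,536 colors


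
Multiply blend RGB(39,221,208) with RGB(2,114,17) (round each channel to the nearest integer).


Multiply: C = A×B/255, rounded to nearest integer
R: 39×2/255 = 78/255 ≈ 0.306 → 0
G: 221×114/255 = 25194/255 ≈ 98.800 → 99
B: 208×17/255 = 3536/255 ≈ 13.867 → 14
= RGB(0, 99, 14)


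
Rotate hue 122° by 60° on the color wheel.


New hue = (H + rotation) mod 360
New hue = (122 + 60) mod 360
= 182 mod 360
= 182°


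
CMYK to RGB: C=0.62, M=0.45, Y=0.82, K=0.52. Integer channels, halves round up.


R = 255 × (1-C) × (1-K) = 255 × 0.38 × 0.48 = 46.512 → 47
G = 255 × (1-M) × (1-K) = 255 × 0.55 × 0.48 = 67.32 → 67
B = 255 × (1-Y) × (1-K) = 255 × 0.18 × 0.48 = 22.032 → 22
= RGB(47, 67, 22)


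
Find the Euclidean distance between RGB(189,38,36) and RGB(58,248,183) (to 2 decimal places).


d = √[(R₁-R₂)² + (G₁-G₂)² + (B₁-B₂)²]
d = √[(189-58)² + (38-248)² + (36-183)²]
d = √[17161 + 44100 + 21609]
d = √82870
d ≈ 287.87


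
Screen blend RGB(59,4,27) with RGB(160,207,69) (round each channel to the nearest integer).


Screen: C = 255 - (255-A)×(255-B)/255, rounded to nearest integer
R: 255 - (255-59)×(255-160)/255 = 255 - 18620/255 ≈ 255 - 73.020 = 181.980 → 182
G: 255 - (255-4)×(255-207)/255 = 255 - 12048/255 ≈ 255 - 47.247 = 207.753 → 208
B: 255 - (255-27)×(255-69)/255 = 255 - 42408/255 ≈ 255 - 166.306 = 88.694 → 89
= RGB(182, 208, 89)


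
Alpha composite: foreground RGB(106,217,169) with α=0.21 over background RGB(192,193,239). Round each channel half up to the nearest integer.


C = α×F + (1-α)×B, with 1-α = 0.79
R: 0.21×106 + 0.79×192 = 22.26 + 151.68 = 173.94 → 174
G: 0.21×217 + 0.79×193 = 45.57 + 152.47 = 198.04 → 198
B: 0.21×169 + 0.79×239 = 35.49 + 188.81 = 224.30 → 224
= RGB(174, 198, 224)


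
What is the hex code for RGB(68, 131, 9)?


R = 68 → 44 (hex)
G = 131 → 83 (hex)
B = 9 → 09 (hex)
Hex = #448309


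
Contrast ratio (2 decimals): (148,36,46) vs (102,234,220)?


Linearize each sRGB channel c=v/255: c/12.92 if c ≤ 0.04045 else ((c+0.055)/1.055)^2.4
L = 0.2126×R_lin + 0.7152×G_lin + 0.0722×B_lin
Color 1 (148,36,46):
  R=148: 148/255≈0.5804 > 0.04045 → ((0.5804+0.055)/1.055)^2.4 ≈ 0.29614
  G=36: 36/255≈0.1412 > 0.04045 → ((0.1412+0.055)/1.055)^2.4 ≈ 0.01764
  B=46: 46/255≈0.1804 > 0.04045 → ((0.1804+0.055)/1.055)^2.4 ≈ 0.02732
  L1 = 0.2126×0.29614 + 0.7152×0.01764 + 0.0722×0.02732 ≈ 0.07755
Color 2 (102,234,220):
  R=102: 102/255≈0.4000 > 0.04045 → ((0.4000+0.055)/1.055)^2.4 ≈ 0.13287
  G=234: 234/255≈0.9176 > 0.04045 → ((0.9176+0.055)/1.055)^2.4 ≈ 0.82279
  B=220: 220/255≈0.8627 > 0.04045 → ((0.8627+0.055)/1.055)^2.4 ≈ 0.71569
  L2 = 0.2126×0.13287 + 0.7152×0.82279 + 0.0722×0.71569 ≈ 0.66838
Lighter = 0.66838, Darker = 0.07755
Ratio = (L_lighter + 0.05) / (L_darker + 0.05)
Ratio = (0.66838 + 0.05) / (0.07755 + 0.05) = 0.71838 / 0.12755 ≈ 5.6322
Ratio ≈ 5.63:1


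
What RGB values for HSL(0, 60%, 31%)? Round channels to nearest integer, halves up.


H=0°, S=0.60, L=0.31
C = (1-|2L-1|)×S = (1-|-0.38|)×0.60 = 0.372
H' = H/60 = 0/60 ≈ 0.0000; X = C×(1-|H' mod 2 - 1|) = 0.0
m = L - C/2 = 0.31 - 0.186 = 0.124
Sector ⌊H'⌋ = 0 → (R',G',B') = (0.372, 0.0, 0.0)
RGB = ((R'+m)×255, (G'+m)×255, (B'+m)×255) = (126.48, 31.62, 31.62)
Round half up → RGB(126, 32, 32)


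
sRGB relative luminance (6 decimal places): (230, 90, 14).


Linearize each channel (sRGB transfer function): c = v/255; c_lin = c/12.92 if c ≤ 0.04045, else ((c+0.055)/1.055)^2.4
  R: 230/255 ≈ 0.901961 > 0.04045 → ((0.901961+0.055)/1.055)^2.4 ≈ 0.791298
  G: 90/255 ≈ 0.352941 > 0.04045 → ((0.352941+0.055)/1.055)^2.4 ≈ 0.102242
  B: 14/255 ≈ 0.054902 > 0.04045 → ((0.054902+0.055)/1.055)^2.4 ≈ 0.004391
R_lin = 0.791298, G_lin = 0.102242, B_lin = 0.004391
L = 0.2126×R + 0.7152×G + 0.0722×B
L = 0.2126×0.791298 + 0.7152×0.102242 + 0.0722×0.004391
L ≈ 0.241670


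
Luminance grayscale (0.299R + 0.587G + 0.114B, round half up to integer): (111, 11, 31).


Gray = 0.299×R + 0.587×G + 0.114×B
Gray = 0.299×111 + 0.587×11 + 0.114×31
Gray = 33.189 + 6.457 + 3.534
Gray = 43.180 → round half up → 43
Gray = 43


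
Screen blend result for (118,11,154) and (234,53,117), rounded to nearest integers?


Screen: C = 255 - (255-A)×(255-B)/255, rounded to nearest integer
R: 255 - (255-118)×(255-234)/255 = 255 - 2877/255 ≈ 255 - 11.282 = 243.718 → 244
G: 255 - (255-11)×(255-53)/255 = 255 - 49288/255 ≈ 255 - 193.286 = 61.714 → 62
B: 255 - (255-154)×(255-117)/255 = 255 - 13938/255 ≈ 255 - 54.659 = 200.341 → 200
= RGB(244, 62, 200)


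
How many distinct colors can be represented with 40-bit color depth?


Colors = 2^bits = 2^40
= 1,099,511,627,776 colors


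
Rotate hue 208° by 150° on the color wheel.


New hue = (H + rotation) mod 360
New hue = (208 + 150) mod 360
= 358 mod 360
= 358°


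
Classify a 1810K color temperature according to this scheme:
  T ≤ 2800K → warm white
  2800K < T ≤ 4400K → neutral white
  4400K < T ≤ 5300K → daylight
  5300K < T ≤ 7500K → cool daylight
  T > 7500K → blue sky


Temperature: 1810K
1810K ≤ 2800K → warm white
Classification: warm white


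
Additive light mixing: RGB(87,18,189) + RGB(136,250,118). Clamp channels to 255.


Additive: each channel = min(255, C₁+C₂)
R: 87+136 = 223 → 223
G: 18+250 = 268 → 255
B: 189+118 = 307 → 255
= RGB(223, 255, 255)


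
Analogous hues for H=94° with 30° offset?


Base hue: 94°
Left analog: (94 - 30) mod 360 = 64°
Right analog: (94 + 30) mod 360 = 124°
Analogous hues = 64° and 124°


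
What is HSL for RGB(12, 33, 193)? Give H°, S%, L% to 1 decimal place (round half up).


Normalize: R'=12/255≈0.0471, G'=33/255≈0.1294, B'=193/255≈0.7569
Max=193/255, Min=12/255, Δ=Max-Min=181/255
L = (Max+Min)/2 = (193+12)/510 = 205/510 = 0.40196… → L = 40.2%
L ≤ 0.5 → S = Δ/(Max+Min) = 181/(193+12) = 181/205 = 0.88292… → S = 88.3%
(the 1/255 factors cancel in S and H, so raw channel differences can be used)
Max is B' → H = 60 × ((R-G)/Δ + 4) = 60 × ((12-33)/181 + 4)
  -21/181 + 4 = -0.1160… + 4 = 3.8839…
  H = 60 × 3.8839… = 233.038…° → H = 233.0°
= HSL(233.0°, 88.3%, 40.2%)


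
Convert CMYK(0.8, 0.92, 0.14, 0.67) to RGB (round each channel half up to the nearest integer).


R = 255 × (1-C) × (1-K) = 255 × 0.20 × 0.33 = 16.83 → 17
G = 255 × (1-M) × (1-K) = 255 × 0.08 × 0.33 = 6.732 → 7
B = 255 × (1-Y) × (1-K) = 255 × 0.86 × 0.33 = 72.369 → 72
= RGB(17, 7, 72)


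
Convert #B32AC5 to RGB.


B3 → 179 (R)
2A → 42 (G)
C5 → 197 (B)
= RGB(179, 42, 197)


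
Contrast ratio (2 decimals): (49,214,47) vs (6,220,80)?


Linearize each sRGB channel c=v/255: c/12.92 if c ≤ 0.04045 else ((c+0.055)/1.055)^2.4
L = 0.2126×R_lin + 0.7152×G_lin + 0.0722×B_lin
Color 1 (49,214,47):
  R=49: 49/255≈0.1922 > 0.04045 → ((0.1922+0.055)/1.055)^2.4 ≈ 0.03071
  G=214: 214/255≈0.8392 > 0.04045 → ((0.8392+0.055)/1.055)^2.4 ≈ 0.67244
  B=47: 47/255≈0.1843 > 0.04045 → ((0.1843+0.055)/1.055)^2.4 ≈ 0.02843
  L1 = 0.2126×0.03071 + 0.7152×0.67244 + 0.0722×0.02843 ≈ 0.48951
Color 2 (6,220,80):
  R=6: 6/255≈0.0235 ≤ 0.04045 → 0.0235/12.92 ≈ 0.00182
  G=220: 220/255≈0.8627 > 0.04045 → ((0.8627+0.055)/1.055)^2.4 ≈ 0.71569
  B=80: 80/255≈0.3137 > 0.04045 → ((0.3137+0.055)/1.055)^2.4 ≈ 0.08022
  L2 = 0.2126×0.00182 + 0.7152×0.71569 + 0.0722×0.08022 ≈ 0.51804
Lighter = 0.51804, Darker = 0.48951
Ratio = (L_lighter + 0.05) / (L_darker + 0.05)
Ratio = (0.51804 + 0.05) / (0.48951 + 0.05) = 0.56804 / 0.53951 ≈ 1.0529
Ratio ≈ 1.05:1


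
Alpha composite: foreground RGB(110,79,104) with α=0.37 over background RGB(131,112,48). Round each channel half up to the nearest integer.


C = α×F + (1-α)×B, with 1-α = 0.63
R: 0.37×110 + 0.63×131 = 40.70 + 82.53 = 123.23 → 123
G: 0.37×79 + 0.63×112 = 29.23 + 70.56 = 99.79 → 100
B: 0.37×104 + 0.63×48 = 38.48 + 30.24 = 68.72 → 69
= RGB(123, 100, 69)


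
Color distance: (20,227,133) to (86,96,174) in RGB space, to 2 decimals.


d = √[(R₁-R₂)² + (G₁-G₂)² + (B₁-B₂)²]
d = √[(20-86)² + (227-96)² + (133-174)²]
d = √[4356 + 17161 + 1681]
d = √23198
d ≈ 152.31


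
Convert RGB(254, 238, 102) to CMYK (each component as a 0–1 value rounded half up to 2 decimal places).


R'=254/255≈0.9961, G'=238/255≈0.9333, B'=102/255≈0.4000
K = 1 - max(R',G',B') = 1 - 254/255 = 1/255 = 0.00392… → 0.00
(1-R'-K)/(1-K) simplifies to (max-R)/max with max = 254:
C = (254-254)/254 = 0/254 = 0 → 0.00
M = (254-238)/254 = 16/254 = 0.06299… → 0.06
Y = (254-102)/254 = 152/254 = 0.59842… → 0.60
= CMYK(0.00, 0.06, 0.60, 0.00)


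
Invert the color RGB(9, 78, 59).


Invert: (255-R, 255-G, 255-B)
R: 255-9 = 246
G: 255-78 = 177
B: 255-59 = 196
= RGB(246, 177, 196)


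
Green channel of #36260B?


Color: #36260B
R = 36 = 54
G = 26 = 38
B = 0B = 11
Green = 38


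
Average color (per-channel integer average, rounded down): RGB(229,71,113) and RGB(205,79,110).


Midpoint: each channel = ⌊(C₁+C₂)/2⌋
R: ⌊(229+205)/2⌋ = 217
G: ⌊(71+79)/2⌋ = 75
B: ⌊(113+110)/2⌋ = 111
= RGB(217, 75, 111)


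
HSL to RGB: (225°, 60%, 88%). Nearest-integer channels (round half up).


H=225°, S=0.60, L=0.88
C = (1-|2L-1|)×S = (1-|0.76|)×0.60 = 0.144
H' = H/60 = 225/60 ≈ 3.7500; X = C×(1-|H' mod 2 - 1|) = 0.036
m = L - C/2 = 0.88 - 0.072 = 0.808
Sector ⌊H'⌋ = 3 → (R',G',B') = (0.0, 0.036, 0.144)
RGB = ((R'+m)×255, (G'+m)×255, (B'+m)×255) = (206.04, 215.22, 242.76)
Round half up → RGB(206, 215, 243)


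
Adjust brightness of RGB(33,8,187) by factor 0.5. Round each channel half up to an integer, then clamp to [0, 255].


Multiply each channel by 0.5, round half up, clamp to [0, 255]
R: 33×0.5 = 16.5 → round → 17
G: 8×0.5 = 4
B: 187×0.5 = 93.5 → round → 94
= RGB(17, 4, 94)


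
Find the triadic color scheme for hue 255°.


Triadic: equally spaced at 120° intervals
H1 = 255°
H2 = (255 + 120) mod 360 = 15°
H3 = (255 + 240) mod 360 = 135°
Triadic = 255°, 15°, 135°


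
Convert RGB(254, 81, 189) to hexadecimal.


R = 254 → FE (hex)
G = 81 → 51 (hex)
B = 189 → BD (hex)
Hex = #FE51BD


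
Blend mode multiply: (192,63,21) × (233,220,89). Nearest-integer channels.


Multiply: C = A×B/255, rounded to nearest integer
R: 192×233/255 = 44736/255 ≈ 175.435 → 175
G: 63×220/255 = 13860/255 ≈ 54.353 → 54
B: 21×89/255 = 1869/255 ≈ 7.329 → 7
= RGB(175, 54, 7)


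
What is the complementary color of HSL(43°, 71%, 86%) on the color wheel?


Complement = opposite side of color wheel = hue + 180°
H' = (43 + 180) mod 360 = 223°
S and L unchanged.
= HSL(223°, 71%, 86%)


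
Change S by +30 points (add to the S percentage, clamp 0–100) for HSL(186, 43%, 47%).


Original S = 43%
Adjustment = +30 percentage points
New S = 43 + (30) = 73
Clamp to [0, 100] → 73
= HSL(186°, 73%, 47%)


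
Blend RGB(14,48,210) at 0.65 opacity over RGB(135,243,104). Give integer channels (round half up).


C = α×F + (1-α)×B, with 1-α = 0.35
R: 0.65×14 + 0.35×135 = 9.10 + 47.25 = 56.35 → 56
G: 0.65×48 + 0.35×243 = 31.20 + 85.05 = 116.25 → 116
B: 0.65×210 + 0.35×104 = 136.50 + 36.40 = 172.90 → 173
= RGB(56, 116, 173)


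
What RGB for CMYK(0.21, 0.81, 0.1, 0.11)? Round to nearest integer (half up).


R = 255 × (1-C) × (1-K) = 255 × 0.79 × 0.89 = 179.2905 → 179
G = 255 × (1-M) × (1-K) = 255 × 0.19 × 0.89 = 43.1205 → 43
B = 255 × (1-Y) × (1-K) = 255 × 0.90 × 0.89 = 204.255 → 204
= RGB(179, 43, 204)


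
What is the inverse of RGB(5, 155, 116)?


Invert: (255-R, 255-G, 255-B)
R: 255-5 = 250
G: 255-155 = 100
B: 255-116 = 139
= RGB(250, 100, 139)


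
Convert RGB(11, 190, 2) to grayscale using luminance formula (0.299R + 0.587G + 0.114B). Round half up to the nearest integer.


Gray = 0.299×R + 0.587×G + 0.114×B
Gray = 0.299×11 + 0.587×190 + 0.114×2
Gray = 3.289 + 111.530 + 0.228
Gray = 115.047 → round half up → 115
Gray = 115


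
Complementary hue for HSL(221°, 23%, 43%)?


Complement = opposite side of color wheel = hue + 180°
H' = (221 + 180) mod 360 = 41°
S and L unchanged.
= HSL(41°, 23%, 43%)


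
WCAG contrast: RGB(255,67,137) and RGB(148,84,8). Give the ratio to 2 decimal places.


Linearize each sRGB channel c=v/255: c/12.92 if c ≤ 0.04045 else ((c+0.055)/1.055)^2.4
L = 0.2126×R_lin + 0.7152×G_lin + 0.0722×B_lin
Color 1 (255,67,137):
  R=255: 255/255≈1.0000 > 0.04045 → ((1.0000+0.055)/1.055)^2.4 ≈ 1.00000
  G=67: 67/255≈0.2627 > 0.04045 → ((0.2627+0.055)/1.055)^2.4 ≈ 0.05613
  B=137: 137/255≈0.5373 > 0.04045 → ((0.5373+0.055)/1.055)^2.4 ≈ 0.25016
  L1 = 0.2126×1.00000 + 0.7152×0.05613 + 0.0722×0.25016 ≈ 0.27080
Color 2 (148,84,8):
  R=148: 148/255≈0.5804 > 0.04045 → ((0.5804+0.055)/1.055)^2.4 ≈ 0.29614
  G=84: 84/255≈0.3294 > 0.04045 → ((0.3294+0.055)/1.055)^2.4 ≈ 0.08866
  B=8: 8/255≈0.0314 ≤ 0.04045 → 0.0314/12.92 ≈ 0.00243
  L2 = 0.2126×0.29614 + 0.7152×0.08866 + 0.0722×0.00243 ≈ 0.12654
Lighter = 0.27080, Darker = 0.12654
Ratio = (L_lighter + 0.05) / (L_darker + 0.05)
Ratio = (0.27080 + 0.05) / (0.12654 + 0.05) = 0.32080 / 0.17654 ≈ 1.8172
Ratio ≈ 1.82:1


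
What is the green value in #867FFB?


Color: #867FFB
R = 86 = 134
G = 7F = 127
B = FB = 251
Green = 127


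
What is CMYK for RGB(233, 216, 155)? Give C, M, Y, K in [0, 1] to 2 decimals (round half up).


R'=233/255≈0.9137, G'=216/255≈0.8471, B'=155/255≈0.6078
K = 1 - max(R',G',B') = 1 - 233/255 = 22/255 = 0.08627… → 0.09
(1-R'-K)/(1-K) simplifies to (max-R)/max with max = 233:
C = (233-233)/233 = 0/233 = 0 → 0.00
M = (233-216)/233 = 17/233 = 0.07296… → 0.07
Y = (233-155)/233 = 78/233 = 0.33476… → 0.33
= CMYK(0.00, 0.07, 0.33, 0.09)


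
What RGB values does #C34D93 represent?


C3 → 195 (R)
4D → 77 (G)
93 → 147 (B)
= RGB(195, 77, 147)


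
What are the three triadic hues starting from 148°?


Triadic: equally spaced at 120° intervals
H1 = 148°
H2 = (148 + 120) mod 360 = 268°
H3 = (148 + 240) mod 360 = 28°
Triadic = 148°, 268°, 28°


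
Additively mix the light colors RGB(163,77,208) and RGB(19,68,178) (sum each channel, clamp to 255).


Additive: each channel = min(255, C₁+C₂)
R: 163+19 = 182 → 182
G: 77+68 = 145 → 145
B: 208+178 = 386 → 255
= RGB(182, 145, 255)


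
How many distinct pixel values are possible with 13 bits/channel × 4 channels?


Total bits = 13 bits/channel × 4 channels = 52 bits
Distinct pixel values = 2^52
= 4,503,599,627,370,496 pixel values


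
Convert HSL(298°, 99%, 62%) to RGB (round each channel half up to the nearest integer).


H=298°, S=0.99, L=0.62
C = (1-|2L-1|)×S = (1-|0.24|)×0.99 = 0.7524
H' = H/60 = 298/60 ≈ 4.9667; X = C×(1-|H' mod 2 - 1|) = 0.72732
m = L - C/2 = 0.62 - 0.3762 = 0.2438
Sector ⌊H'⌋ = 4 → (R',G',B') = (0.72732, 0.0, 0.7524)
RGB = ((R'+m)×255, (G'+m)×255, (B'+m)×255) = (247.6356, 62.169, 254.031)
Round half up → RGB(248, 62, 254)


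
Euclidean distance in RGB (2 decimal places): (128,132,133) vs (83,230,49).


d = √[(R₁-R₂)² + (G₁-G₂)² + (B₁-B₂)²]
d = √[(128-83)² + (132-230)² + (133-49)²]
d = √[2025 + 9604 + 7056]
d = √18685
d ≈ 136.69


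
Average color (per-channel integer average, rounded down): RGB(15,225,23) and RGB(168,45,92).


Midpoint: each channel = ⌊(C₁+C₂)/2⌋
R: ⌊(15+168)/2⌋ = 91
G: ⌊(225+45)/2⌋ = 135
B: ⌊(23+92)/2⌋ = 57
= RGB(91, 135, 57)


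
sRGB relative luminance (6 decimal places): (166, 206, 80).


Linearize each channel (sRGB transfer function): c = v/255; c_lin = c/12.92 if c ≤ 0.04045, else ((c+0.055)/1.055)^2.4
  R: 166/255 ≈ 0.650980 > 0.04045 → ((0.650980+0.055)/1.055)^2.4 ≈ 0.381326
  G: 206/255 ≈ 0.807843 > 0.04045 → ((0.807843+0.055)/1.055)^2.4 ≈ 0.617207
  B: 80/255 ≈ 0.313725 > 0.04045 → ((0.313725+0.055)/1.055)^2.4 ≈ 0.080220
R_lin = 0.381326, G_lin = 0.617207, B_lin = 0.080220
L = 0.2126×R + 0.7152×G + 0.0722×B
L = 0.2126×0.381326 + 0.7152×0.617207 + 0.0722×0.080220
L ≈ 0.528288


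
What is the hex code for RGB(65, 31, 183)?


R = 65 → 41 (hex)
G = 31 → 1F (hex)
B = 183 → B7 (hex)
Hex = #411FB7


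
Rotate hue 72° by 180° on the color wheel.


New hue = (H + rotation) mod 360
New hue = (72 + 180) mod 360
= 252 mod 360
= 252°


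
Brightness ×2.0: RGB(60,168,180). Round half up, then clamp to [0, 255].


Multiply each channel by 2.0, round half up, clamp to [0, 255]
R: 60×2.0 = 120
G: 168×2.0 = 336 → clamp → 255
B: 180×2.0 = 360 → clamp → 255
= RGB(120, 255, 255)


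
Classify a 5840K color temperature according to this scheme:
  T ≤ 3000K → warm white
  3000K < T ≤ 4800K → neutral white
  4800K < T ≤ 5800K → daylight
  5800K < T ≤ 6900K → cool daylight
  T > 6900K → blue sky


Temperature: 5840K
5800K < 5840K ≤ 6900K → cool daylight
Classification: cool daylight


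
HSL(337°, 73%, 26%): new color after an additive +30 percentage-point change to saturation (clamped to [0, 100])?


Original S = 73%
Adjustment = +30 percentage points
New S = 73 + (30) = 103
Clamp to [0, 100] → 100
= HSL(337°, 100%, 26%)


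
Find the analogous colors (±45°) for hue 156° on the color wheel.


Base hue: 156°
Left analog: (156 - 45) mod 360 = 111°
Right analog: (156 + 45) mod 360 = 201°
Analogous hues = 111° and 201°


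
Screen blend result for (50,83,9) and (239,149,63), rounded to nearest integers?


Screen: C = 255 - (255-A)×(255-B)/255, rounded to nearest integer
R: 255 - (255-50)×(255-239)/255 = 255 - 3280/255 ≈ 255 - 12.863 = 242.137 → 242
G: 255 - (255-83)×(255-149)/255 = 255 - 18232/255 ≈ 255 - 71.498 = 183.502 → 184
B: 255 - (255-9)×(255-63)/255 = 255 - 47232/255 ≈ 255 - 185.224 = 69.776 → 70
= RGB(242, 184, 70)


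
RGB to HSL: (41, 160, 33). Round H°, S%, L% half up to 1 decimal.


Normalize: R'=41/255≈0.1608, G'=160/255≈0.6275, B'=33/255≈0.1294
Max=160/255, Min=33/255, Δ=Max-Min=127/255
L = (Max+Min)/2 = (160+33)/510 = 193/510 = 0.37843… → L = 37.8%
L ≤ 0.5 → S = Δ/(Max+Min) = 127/(160+33) = 127/193 = 0.65803… → S = 65.8%
(the 1/255 factors cancel in S and H, so raw channel differences can be used)
Max is G' → H = 60 × ((B-R)/Δ + 2) = 60 × ((33-41)/127 + 2)
  -8/127 + 2 = -0.0629… + 2 = 1.9370…
  H = 60 × 1.9370… = 116.220…° → H = 116.2°
= HSL(116.2°, 65.8%, 37.8%)


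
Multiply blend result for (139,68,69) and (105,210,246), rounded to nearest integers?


Multiply: C = A×B/255, rounded to nearest integer
R: 139×105/255 = 14595/255 ≈ 57.235 → 57
G: 68×210/255 = 14280/255 ≈ 56.000 → 56
B: 69×246/255 = 16974/255 ≈ 66.565 → 67
= RGB(57, 56, 67)


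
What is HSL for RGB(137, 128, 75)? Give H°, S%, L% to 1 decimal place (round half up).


Normalize: R'=137/255≈0.5373, G'=128/255≈0.5020, B'=75/255≈0.2941
Max=137/255, Min=75/255, Δ=Max-Min=62/255
L = (Max+Min)/2 = (137+75)/510 = 212/510 = 0.41568… → L = 41.6%
L ≤ 0.5 → S = Δ/(Max+Min) = 62/(137+75) = 62/212 = 0.29245… → S = 29.2%
(the 1/255 factors cancel in S and H, so raw channel differences can be used)
Max is R' → H = 60 × (((G-B)/Δ) mod 6) = 60 × (((128-75)/62) mod 6)
  53/62 = 0.8548…
  H = 60 × 0.8548… = 51.290…° → H = 51.3°
= HSL(51.3°, 29.2%, 41.6%)


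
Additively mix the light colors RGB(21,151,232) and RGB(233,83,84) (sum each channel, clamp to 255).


Additive: each channel = min(255, C₁+C₂)
R: 21+233 = 254 → 254
G: 151+83 = 234 → 234
B: 232+84 = 316 → 255
= RGB(254, 234, 255)


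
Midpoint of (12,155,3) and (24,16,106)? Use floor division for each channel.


Midpoint: each channel = ⌊(C₁+C₂)/2⌋
R: ⌊(12+24)/2⌋ = 18
G: ⌊(155+16)/2⌋ = 85
B: ⌊(3+106)/2⌋ = 54
= RGB(18, 85, 54)


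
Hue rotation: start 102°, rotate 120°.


New hue = (H + rotation) mod 360
New hue = (102 + 120) mod 360
= 222 mod 360
= 222°


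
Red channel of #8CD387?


Color: #8CD387
R = 8C = 140
G = D3 = 211
B = 87 = 135
Red = 140


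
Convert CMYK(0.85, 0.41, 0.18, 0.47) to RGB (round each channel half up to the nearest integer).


R = 255 × (1-C) × (1-K) = 255 × 0.15 × 0.53 = 20.2725 → 20
G = 255 × (1-M) × (1-K) = 255 × 0.59 × 0.53 = 79.7385 → 80
B = 255 × (1-Y) × (1-K) = 255 × 0.82 × 0.53 = 110.823 → 111
= RGB(20, 80, 111)


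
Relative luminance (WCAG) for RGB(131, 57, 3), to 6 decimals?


Linearize each channel (sRGB transfer function): c = v/255; c_lin = c/12.92 if c ≤ 0.04045, else ((c+0.055)/1.055)^2.4
  R: 131/255 ≈ 0.513725 > 0.04045 → ((0.513725+0.055)/1.055)^2.4 ≈ 0.226966
  G: 57/255 ≈ 0.223529 > 0.04045 → ((0.223529+0.055)/1.055)^2.4 ≈ 0.040915
  B: 3/255 ≈ 0.011765 ≤ 0.04045 → 0.011765/12.92 ≈ 0.000911
R_lin = 0.226966, G_lin = 0.040915, B_lin = 0.000911
L = 0.2126×R + 0.7152×G + 0.0722×B
L = 0.2126×0.226966 + 0.7152×0.040915 + 0.0722×0.000911
L ≈ 0.077581


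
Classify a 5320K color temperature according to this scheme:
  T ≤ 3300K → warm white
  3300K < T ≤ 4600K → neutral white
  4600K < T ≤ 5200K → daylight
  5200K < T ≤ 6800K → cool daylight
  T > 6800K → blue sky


Temperature: 5320K
5200K < 5320K ≤ 6800K → cool daylight
Classification: cool daylight


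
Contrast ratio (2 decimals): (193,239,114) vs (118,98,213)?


Linearize each sRGB channel c=v/255: c/12.92 if c ≤ 0.04045 else ((c+0.055)/1.055)^2.4
L = 0.2126×R_lin + 0.7152×G_lin + 0.0722×B_lin
Color 1 (193,239,114):
  R=193: 193/255≈0.7569 > 0.04045 → ((0.7569+0.055)/1.055)^2.4 ≈ 0.53328
  G=239: 239/255≈0.9373 > 0.04045 → ((0.9373+0.055)/1.055)^2.4 ≈ 0.86316
  B=114: 114/255≈0.4471 > 0.04045 → ((0.4471+0.055)/1.055)^2.4 ≈ 0.16827
  L1 = 0.2126×0.53328 + 0.7152×0.86316 + 0.0722×0.16827 ≈ 0.74285
Color 2 (118,98,213):
  R=118: 118/255≈0.4627 > 0.04045 → ((0.4627+0.055)/1.055)^2.4 ≈ 0.18116
  G=98: 98/255≈0.3843 > 0.04045 → ((0.3843+0.055)/1.055)^2.4 ≈ 0.12214
  B=213: 213/255≈0.8353 > 0.04045 → ((0.8353+0.055)/1.055)^2.4 ≈ 0.66539
  L2 = 0.2126×0.18116 + 0.7152×0.12214 + 0.0722×0.66539 ≈ 0.17391
Lighter = 0.74285, Darker = 0.17391
Ratio = (L_lighter + 0.05) / (L_darker + 0.05)
Ratio = (0.74285 + 0.05) / (0.17391 + 0.05) = 0.79285 / 0.22391 ≈ 3.5409
Ratio ≈ 3.54:1


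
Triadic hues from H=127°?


Triadic: equally spaced at 120° intervals
H1 = 127°
H2 = (127 + 120) mod 360 = 247°
H3 = (127 + 240) mod 360 = 7°
Triadic = 127°, 247°, 7°


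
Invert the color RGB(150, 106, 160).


Invert: (255-R, 255-G, 255-B)
R: 255-150 = 105
G: 255-106 = 149
B: 255-160 = 95
= RGB(105, 149, 95)


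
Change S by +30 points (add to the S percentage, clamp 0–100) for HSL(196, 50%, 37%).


Original S = 50%
Adjustment = +30 percentage points
New S = 50 + (30) = 80
Clamp to [0, 100] → 80
= HSL(196°, 80%, 37%)


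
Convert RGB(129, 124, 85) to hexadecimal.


R = 129 → 81 (hex)
G = 124 → 7C (hex)
B = 85 → 55 (hex)
Hex = #817C55


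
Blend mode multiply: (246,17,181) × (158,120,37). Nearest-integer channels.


Multiply: C = A×B/255, rounded to nearest integer
R: 246×158/255 = 38868/255 ≈ 152.424 → 152
G: 17×120/255 = 2040/255 ≈ 8.000 → 8
B: 181×37/255 = 6697/255 ≈ 26.263 → 26
= RGB(152, 8, 26)


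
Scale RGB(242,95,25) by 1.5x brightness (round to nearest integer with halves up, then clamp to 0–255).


Multiply each channel by 1.5, round half up, clamp to [0, 255]
R: 242×1.5 = 363 → clamp → 255
G: 95×1.5 = 142.5 → round → 143
B: 25×1.5 = 37.5 → round → 38
= RGB(255, 143, 38)


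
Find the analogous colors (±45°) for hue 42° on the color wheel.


Base hue: 42°
Left analog: (42 - 45) mod 360 = 357°
Right analog: (42 + 45) mod 360 = 87°
Analogous hues = 357° and 87°


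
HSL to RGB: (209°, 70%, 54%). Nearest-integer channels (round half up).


H=209°, S=0.70, L=0.54
C = (1-|2L-1|)×S = (1-|0.08|)×0.70 = 0.644
H' = H/60 = 209/60 ≈ 3.4833; X = C×(1-|H' mod 2 - 1|) ≈ 0.3327
m = L - C/2 = 0.54 - 0.322 = 0.218
Sector ⌊H'⌋ = 3 → (R',G',B') = (0.0, ≈0.3327, 0.644)
RGB = ((R'+m)×255, (G'+m)×255, (B'+m)×255) = (55.59, 140.437, 219.81)
Round half up → RGB(56, 140, 220)


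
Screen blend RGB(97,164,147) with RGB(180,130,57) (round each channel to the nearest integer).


Screen: C = 255 - (255-A)×(255-B)/255, rounded to nearest integer
R: 255 - (255-97)×(255-180)/255 = 255 - 11850/255 ≈ 255 - 46.471 = 208.529 → 209
G: 255 - (255-164)×(255-130)/255 = 255 - 11375/255 ≈ 255 - 44.608 = 210.392 → 210
B: 255 - (255-147)×(255-57)/255 = 255 - 21384/255 ≈ 255 - 83.859 = 171.141 → 171
= RGB(209, 210, 171)


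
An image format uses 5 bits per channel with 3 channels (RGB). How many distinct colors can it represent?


Total bits = 5 bits/channel × 3 channels = 15 bits
Distinct colors = 2^15
= 32,768 colors


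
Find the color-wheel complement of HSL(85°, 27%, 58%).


Complement = opposite side of color wheel = hue + 180°
H' = (85 + 180) mod 360 = 265°
S and L unchanged.
= HSL(265°, 27%, 58%)


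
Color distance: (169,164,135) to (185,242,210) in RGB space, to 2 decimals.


d = √[(R₁-R₂)² + (G₁-G₂)² + (B₁-B₂)²]
d = √[(169-185)² + (164-242)² + (135-210)²]
d = √[256 + 6084 + 5625]
d = √11965
d ≈ 109.38


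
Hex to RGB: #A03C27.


A0 → 160 (R)
3C → 60 (G)
27 → 39 (B)
= RGB(160, 60, 39)


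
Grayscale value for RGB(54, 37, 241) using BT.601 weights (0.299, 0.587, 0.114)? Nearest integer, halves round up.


Gray = 0.299×R + 0.587×G + 0.114×B
Gray = 0.299×54 + 0.587×37 + 0.114×241
Gray = 16.146 + 21.719 + 27.474
Gray = 65.339 → round half up → 65
Gray = 65


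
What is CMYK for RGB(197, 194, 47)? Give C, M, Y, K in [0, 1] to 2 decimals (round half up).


R'=197/255≈0.7725, G'=194/255≈0.7608, B'=47/255≈0.1843
K = 1 - max(R',G',B') = 1 - 197/255 = 58/255 = 0.22745… → 0.23
(1-R'-K)/(1-K) simplifies to (max-R)/max with max = 197:
C = (197-197)/197 = 0/197 = 0 → 0.00
M = (197-194)/197 = 3/197 = 0.01522… → 0.02
Y = (197-47)/197 = 150/197 = 0.76142… → 0.76
= CMYK(0.00, 0.02, 0.76, 0.23)


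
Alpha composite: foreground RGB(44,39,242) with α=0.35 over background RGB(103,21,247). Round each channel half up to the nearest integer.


C = α×F + (1-α)×B, with 1-α = 0.65
R: 0.35×44 + 0.65×103 = 15.40 + 66.95 = 82.35 → 82
G: 0.35×39 + 0.65×21 = 13.65 + 13.65 = 27.30 → 27
B: 0.35×242 + 0.65×247 = 84.70 + 160.55 = 245.25 → 245
= RGB(82, 27, 245)


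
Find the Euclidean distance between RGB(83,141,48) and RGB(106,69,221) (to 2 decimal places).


d = √[(R₁-R₂)² + (G₁-G₂)² + (B₁-B₂)²]
d = √[(83-106)² + (141-69)² + (48-221)²]
d = √[529 + 5184 + 29929]
d = √35642
d ≈ 188.79


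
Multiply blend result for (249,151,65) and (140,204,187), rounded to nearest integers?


Multiply: C = A×B/255, rounded to nearest integer
R: 249×140/255 = 34860/255 ≈ 136.706 → 137
G: 151×204/255 = 30804/255 ≈ 120.800 → 121
B: 65×187/255 = 12155/255 ≈ 47.667 → 48
= RGB(137, 121, 48)


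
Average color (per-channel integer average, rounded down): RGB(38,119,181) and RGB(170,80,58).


Midpoint: each channel = ⌊(C₁+C₂)/2⌋
R: ⌊(38+170)/2⌋ = 104
G: ⌊(119+80)/2⌋ = 99
B: ⌊(181+58)/2⌋ = 119
= RGB(104, 99, 119)


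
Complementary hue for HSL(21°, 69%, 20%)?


Complement = opposite side of color wheel = hue + 180°
H' = (21 + 180) mod 360 = 201°
S and L unchanged.
= HSL(201°, 69%, 20%)


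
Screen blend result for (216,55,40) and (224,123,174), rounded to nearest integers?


Screen: C = 255 - (255-A)×(255-B)/255, rounded to nearest integer
R: 255 - (255-216)×(255-224)/255 = 255 - 1209/255 ≈ 255 - 4.741 = 250.259 → 250
G: 255 - (255-55)×(255-123)/255 = 255 - 26400/255 ≈ 255 - 103.529 = 151.471 → 151
B: 255 - (255-40)×(255-174)/255 = 255 - 17415/255 ≈ 255 - 68.294 = 186.706 → 187
= RGB(250, 151, 187)


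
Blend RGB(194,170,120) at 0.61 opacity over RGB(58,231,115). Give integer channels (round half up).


C = α×F + (1-α)×B, with 1-α = 0.39
R: 0.61×194 + 0.39×58 = 118.34 + 22.62 = 140.96 → 141
G: 0.61×170 + 0.39×231 = 103.70 + 90.09 = 193.79 → 194
B: 0.61×120 + 0.39×115 = 73.20 + 44.85 = 118.05 → 118
= RGB(141, 194, 118)


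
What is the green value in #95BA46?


Color: #95BA46
R = 95 = 149
G = BA = 186
B = 46 = 70
Green = 186


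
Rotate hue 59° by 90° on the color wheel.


New hue = (H + rotation) mod 360
New hue = (59 + 90) mod 360
= 149 mod 360
= 149°


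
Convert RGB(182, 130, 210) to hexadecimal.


R = 182 → B6 (hex)
G = 130 → 82 (hex)
B = 210 → D2 (hex)
Hex = #B682D2


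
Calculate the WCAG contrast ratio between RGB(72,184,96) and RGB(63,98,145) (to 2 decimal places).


Linearize each sRGB channel c=v/255: c/12.92 if c ≤ 0.04045 else ((c+0.055)/1.055)^2.4
L = 0.2126×R_lin + 0.7152×G_lin + 0.0722×B_lin
Color 1 (72,184,96):
  R=72: 72/255≈0.2824 > 0.04045 → ((0.2824+0.055)/1.055)^2.4 ≈ 0.06480
  G=184: 184/255≈0.7216 > 0.04045 → ((0.7216+0.055)/1.055)^2.4 ≈ 0.47932
  B=96: 96/255≈0.3765 > 0.04045 → ((0.3765+0.055)/1.055)^2.4 ≈ 0.11697
  L1 = 0.2126×0.06480 + 0.7152×0.47932 + 0.0722×0.11697 ≈ 0.36503
Color 2 (63,98,145):
  R=63: 63/255≈0.2471 > 0.04045 → ((0.2471+0.055)/1.055)^2.4 ≈ 0.04971
  G=98: 98/255≈0.3843 > 0.04045 → ((0.3843+0.055)/1.055)^2.4 ≈ 0.12214
  B=145: 145/255≈0.5686 > 0.04045 → ((0.5686+0.055)/1.055)^2.4 ≈ 0.28315
  L2 = 0.2126×0.04971 + 0.7152×0.12214 + 0.0722×0.28315 ≈ 0.11836
Lighter = 0.36503, Darker = 0.11836
Ratio = (L_lighter + 0.05) / (L_darker + 0.05)
Ratio = (0.36503 + 0.05) / (0.11836 + 0.05) = 0.41503 / 0.16836 ≈ 2.4651
Ratio ≈ 2.47:1


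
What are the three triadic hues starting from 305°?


Triadic: equally spaced at 120° intervals
H1 = 305°
H2 = (305 + 120) mod 360 = 65°
H3 = (305 + 240) mod 360 = 185°
Triadic = 305°, 65°, 185°


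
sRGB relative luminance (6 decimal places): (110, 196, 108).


Linearize each channel (sRGB transfer function): c = v/255; c_lin = c/12.92 if c ≤ 0.04045, else ((c+0.055)/1.055)^2.4
  R: 110/255 ≈ 0.431373 > 0.04045 → ((0.431373+0.055)/1.055)^2.4 ≈ 0.155926
  G: 196/255 ≈ 0.768627 > 0.04045 → ((0.768627+0.055)/1.055)^2.4 ≈ 0.552011
  B: 108/255 ≈ 0.423529 > 0.04045 → ((0.423529+0.055)/1.055)^2.4 ≈ 0.149960
R_lin = 0.155926, G_lin = 0.552011, B_lin = 0.149960
L = 0.2126×R + 0.7152×G + 0.0722×B
L = 0.2126×0.155926 + 0.7152×0.552011 + 0.0722×0.149960
L ≈ 0.438776


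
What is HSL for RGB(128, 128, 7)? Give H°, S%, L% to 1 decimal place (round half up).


Normalize: R'=128/255≈0.5020, G'=128/255≈0.5020, B'=7/255≈0.0275
Max=128/255, Min=7/255, Δ=Max-Min=121/255
L = (Max+Min)/2 = (128+7)/510 = 135/510 = 0.26470… → L = 26.5%
L ≤ 0.5 → S = Δ/(Max+Min) = 121/(128+7) = 121/135 = 0.89629… → S = 89.6%
(the 1/255 factors cancel in S and H, so raw channel differences can be used)
Max is R' → H = 60 × (((G-B)/Δ) mod 6) = 60 × (((128-7)/121) mod 6)
  121/121 = 1
  H = 60 × 1 = 60° → H = 60.0°
= HSL(60.0°, 89.6%, 26.5%)


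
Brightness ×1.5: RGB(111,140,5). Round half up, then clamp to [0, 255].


Multiply each channel by 1.5, round half up, clamp to [0, 255]
R: 111×1.5 = 166.5 → round → 167
G: 140×1.5 = 210
B: 5×1.5 = 7.5 → round → 8
= RGB(167, 210, 8)


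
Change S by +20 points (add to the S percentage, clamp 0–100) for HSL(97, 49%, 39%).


Original S = 49%
Adjustment = +20 percentage points
New S = 49 + (20) = 69
Clamp to [0, 100] → 69
= HSL(97°, 69%, 39%)


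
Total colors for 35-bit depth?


Colors = 2^bits = 2^35
= 34,359,738,368 colors


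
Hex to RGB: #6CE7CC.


6C → 108 (R)
E7 → 231 (G)
CC → 204 (B)
= RGB(108, 231, 204)


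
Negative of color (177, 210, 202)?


Invert: (255-R, 255-G, 255-B)
R: 255-177 = 78
G: 255-210 = 45
B: 255-202 = 53
= RGB(78, 45, 53)


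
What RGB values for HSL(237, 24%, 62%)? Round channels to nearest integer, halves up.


H=237°, S=0.24, L=0.62
C = (1-|2L-1|)×S = (1-|0.24|)×0.24 = 0.1824
H' = H/60 = 237/60 ≈ 3.9500; X = C×(1-|H' mod 2 - 1|) = 0.00912
m = L - C/2 = 0.62 - 0.0912 = 0.5288
Sector ⌊H'⌋ = 3 → (R',G',B') = (0.0, 0.00912, 0.1824)
RGB = ((R'+m)×255, (G'+m)×255, (B'+m)×255) = (134.844, 137.1696, 181.356)
Round half up → RGB(135, 137, 181)


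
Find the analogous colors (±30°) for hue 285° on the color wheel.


Base hue: 285°
Left analog: (285 - 30) mod 360 = 255°
Right analog: (285 + 30) mod 360 = 315°
Analogous hues = 255° and 315°


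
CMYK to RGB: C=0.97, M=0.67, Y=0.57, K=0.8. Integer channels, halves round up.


R = 255 × (1-C) × (1-K) = 255 × 0.03 × 0.20 = 1.53 → 2
G = 255 × (1-M) × (1-K) = 255 × 0.33 × 0.20 = 16.83 → 17
B = 255 × (1-Y) × (1-K) = 255 × 0.43 × 0.20 = 21.93 → 22
= RGB(2, 17, 22)


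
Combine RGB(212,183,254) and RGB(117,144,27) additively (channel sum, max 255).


Additive: each channel = min(255, C₁+C₂)
R: 212+117 = 329 → 255
G: 183+144 = 327 → 255
B: 254+27 = 281 → 255
= RGB(255, 255, 255)


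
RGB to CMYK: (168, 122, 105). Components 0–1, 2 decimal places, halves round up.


R'=168/255≈0.6588, G'=122/255≈0.4784, B'=105/255≈0.4118
K = 1 - max(R',G',B') = 1 - 168/255 = 87/255 = 0.34117… → 0.34
(1-R'-K)/(1-K) simplifies to (max-R)/max with max = 168:
C = (168-168)/168 = 0/168 = 0 → 0.00
M = (168-122)/168 = 46/168 = 0.27380… → 0.27
Y = (168-105)/168 = 63/168 = 0.375 → 0.38
= CMYK(0.00, 0.27, 0.38, 0.34)


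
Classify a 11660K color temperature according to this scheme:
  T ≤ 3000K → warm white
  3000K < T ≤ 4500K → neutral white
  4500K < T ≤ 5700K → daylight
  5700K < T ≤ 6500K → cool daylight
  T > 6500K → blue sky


Temperature: 11660K
11660K > 6500K → blue sky
Classification: blue sky


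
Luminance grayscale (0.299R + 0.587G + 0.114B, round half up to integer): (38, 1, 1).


Gray = 0.299×R + 0.587×G + 0.114×B
Gray = 0.299×38 + 0.587×1 + 0.114×1
Gray = 11.362 + 0.587 + 0.114
Gray = 12.063 → round half up → 12
Gray = 12


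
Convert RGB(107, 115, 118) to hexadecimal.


R = 107 → 6B (hex)
G = 115 → 73 (hex)
B = 118 → 76 (hex)
Hex = #6B7376


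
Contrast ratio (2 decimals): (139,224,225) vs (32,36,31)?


Linearize each sRGB channel c=v/255: c/12.92 if c ≤ 0.04045 else ((c+0.055)/1.055)^2.4
L = 0.2126×R_lin + 0.7152×G_lin + 0.0722×B_lin
Color 1 (139,224,225):
  R=139: 139/255≈0.5451 > 0.04045 → ((0.5451+0.055)/1.055)^2.4 ≈ 0.25818
  G=224: 224/255≈0.8784 > 0.04045 → ((0.8784+0.055)/1.055)^2.4 ≈ 0.74540
  B=225: 225/255≈0.8824 > 0.04045 → ((0.8824+0.055)/1.055)^2.4 ≈ 0.75294
  L1 = 0.2126×0.25818 + 0.7152×0.74540 + 0.0722×0.75294 ≈ 0.64237
Color 2 (32,36,31):
  R=32: 32/255≈0.1255 > 0.04045 → ((0.1255+0.055)/1.055)^2.4 ≈ 0.01444
  G=36: 36/255≈0.1412 > 0.04045 → ((0.1412+0.055)/1.055)^2.4 ≈ 0.01764
  B=31: 31/255≈0.1216 > 0.04045 → ((0.1216+0.055)/1.055)^2.4 ≈ 0.01370
  L2 = 0.2126×0.01444 + 0.7152×0.01764 + 0.0722×0.01370 ≈ 0.01668
Lighter = 0.64237, Darker = 0.01668
Ratio = (L_lighter + 0.05) / (L_darker + 0.05)
Ratio = (0.64237 + 0.05) / (0.01668 + 0.05) = 0.69237 / 0.06668 ≈ 10.3838
Ratio ≈ 10.38:1


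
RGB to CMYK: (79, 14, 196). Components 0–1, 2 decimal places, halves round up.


R'=79/255≈0.3098, G'=14/255≈0.0549, B'=196/255≈0.7686
K = 1 - max(R',G',B') = 1 - 196/255 = 59/255 = 0.23137… → 0.23
(1-R'-K)/(1-K) simplifies to (max-R)/max with max = 196:
C = (196-79)/196 = 117/196 = 0.59693… → 0.60
M = (196-14)/196 = 182/196 = 0.92857… → 0.93
Y = (196-196)/196 = 0/196 = 0 → 0.00
= CMYK(0.60, 0.93, 0.00, 0.23)


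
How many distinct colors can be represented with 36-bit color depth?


Colors = 2^bits = 2^36
= 68,719,476,736 colors
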